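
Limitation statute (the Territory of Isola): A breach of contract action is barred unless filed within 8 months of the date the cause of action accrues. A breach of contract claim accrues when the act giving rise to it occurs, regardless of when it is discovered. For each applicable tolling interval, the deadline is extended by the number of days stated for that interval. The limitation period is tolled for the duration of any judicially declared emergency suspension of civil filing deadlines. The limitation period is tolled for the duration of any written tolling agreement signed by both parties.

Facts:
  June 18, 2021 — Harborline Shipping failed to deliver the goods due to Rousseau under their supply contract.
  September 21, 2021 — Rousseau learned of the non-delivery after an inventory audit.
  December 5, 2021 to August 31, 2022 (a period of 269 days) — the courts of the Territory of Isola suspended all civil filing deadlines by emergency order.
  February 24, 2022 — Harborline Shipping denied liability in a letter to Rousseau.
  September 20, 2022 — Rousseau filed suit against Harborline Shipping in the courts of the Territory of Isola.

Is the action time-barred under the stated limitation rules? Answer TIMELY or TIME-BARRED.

TIMELY

Because the rule ties accrual to occurrence, the claim accrued on June 18, 2021, not on the September 21, 2021 discovery date.
8 months from June 18, 2021 is February 18, 2022.
The period was tolled for 269 days by the emergency suspension of filing deadlines (December 5, 2021 to August 31, 2022), pushing the deadline to November 14, 2022.
Nothing else in the chronology tolls or restarts the period.
The September 20, 2022 filing precedes the November 14, 2022 deadline; the claim is timely.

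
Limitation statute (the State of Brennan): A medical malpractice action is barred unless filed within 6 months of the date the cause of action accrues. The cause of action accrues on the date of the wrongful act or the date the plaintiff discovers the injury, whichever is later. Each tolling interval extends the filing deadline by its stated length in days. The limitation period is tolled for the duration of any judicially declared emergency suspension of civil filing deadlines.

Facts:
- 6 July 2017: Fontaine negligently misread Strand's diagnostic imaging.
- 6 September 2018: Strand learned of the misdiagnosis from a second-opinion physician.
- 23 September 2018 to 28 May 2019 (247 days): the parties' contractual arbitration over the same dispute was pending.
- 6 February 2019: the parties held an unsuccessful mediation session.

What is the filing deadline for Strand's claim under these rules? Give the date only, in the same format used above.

The claim accrued on 6 September 2018 — the later of the 6 July 2017 act and the 6 September 2018 discovery.
The untolled deadline — 6 months after 6 September 2018 — is 6 March 2019.
The pending related arbitration from 23 September 2018 to 28 May 2019 does not toll the period, because no stated rule makes a pending arbitration a tolling event.
None of the other events listed affects the running of the period under the stated rules.

6 March 2019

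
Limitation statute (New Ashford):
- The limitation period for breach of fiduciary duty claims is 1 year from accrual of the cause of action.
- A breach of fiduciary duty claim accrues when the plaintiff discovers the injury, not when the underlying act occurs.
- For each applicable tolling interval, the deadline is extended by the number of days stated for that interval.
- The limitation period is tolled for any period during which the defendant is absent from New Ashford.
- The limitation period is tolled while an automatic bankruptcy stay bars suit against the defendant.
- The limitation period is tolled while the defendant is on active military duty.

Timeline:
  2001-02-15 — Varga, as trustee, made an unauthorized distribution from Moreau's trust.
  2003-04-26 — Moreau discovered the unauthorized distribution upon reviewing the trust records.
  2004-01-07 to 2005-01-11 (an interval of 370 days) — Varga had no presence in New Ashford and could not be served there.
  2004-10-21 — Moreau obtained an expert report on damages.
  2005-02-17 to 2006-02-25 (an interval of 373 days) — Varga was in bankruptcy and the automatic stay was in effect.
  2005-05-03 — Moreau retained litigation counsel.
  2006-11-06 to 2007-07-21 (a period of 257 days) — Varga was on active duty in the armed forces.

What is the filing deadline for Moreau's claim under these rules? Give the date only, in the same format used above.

2006-05-09

The claim did not accrue until Moreau discovered the injury on 2003-04-26; the 2001-02-15 act date does not start the clock under the stated rule.
Adding the 1 year base period to 2003-04-26 gives a deadline of 2004-04-26, before any tolling.
The period was tolled for 370 days by the defendant's absence from the jurisdiction (2004-01-07 to 2005-01-11), pushing the deadline to 2005-05-01.
The period was tolled for 373 days by the automatic bankruptcy stay (2005-02-17 to 2006-02-25), pushing the deadline to 2006-05-09.
By the time the defendant's active military service began on 2006-11-06, the limitation period had already expired on 2006-05-09; that interval cannot revive it.
Nothing else in the chronology tolls or restarts the period.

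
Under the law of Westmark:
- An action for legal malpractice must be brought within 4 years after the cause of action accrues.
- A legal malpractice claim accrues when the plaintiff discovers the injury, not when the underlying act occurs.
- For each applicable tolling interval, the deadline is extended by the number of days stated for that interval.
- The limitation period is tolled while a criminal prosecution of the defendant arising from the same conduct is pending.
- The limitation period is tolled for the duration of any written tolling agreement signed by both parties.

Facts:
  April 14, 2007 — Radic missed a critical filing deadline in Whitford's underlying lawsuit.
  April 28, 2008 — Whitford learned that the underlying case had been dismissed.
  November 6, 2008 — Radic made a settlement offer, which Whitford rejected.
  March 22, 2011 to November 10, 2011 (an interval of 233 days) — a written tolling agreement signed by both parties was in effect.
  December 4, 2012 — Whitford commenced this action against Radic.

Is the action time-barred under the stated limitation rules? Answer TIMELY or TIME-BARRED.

TIMELY

The claim did not accrue until Whitford discovered the injury on April 28, 2008; the April 14, 2007 act date does not start the clock under the stated rule.
Adding the 4 years base period to April 28, 2008 gives a deadline of April 28, 2012, before any tolling.
The written tolling agreement from March 22, 2011 to November 10, 2011 tolled the period for 233 days, extending the deadline to December 17, 2012.
None of the other events listed affects the running of the period under the stated rules.
Filing on December 4, 2012 beat the December 17, 2012 deadline — the action is timely.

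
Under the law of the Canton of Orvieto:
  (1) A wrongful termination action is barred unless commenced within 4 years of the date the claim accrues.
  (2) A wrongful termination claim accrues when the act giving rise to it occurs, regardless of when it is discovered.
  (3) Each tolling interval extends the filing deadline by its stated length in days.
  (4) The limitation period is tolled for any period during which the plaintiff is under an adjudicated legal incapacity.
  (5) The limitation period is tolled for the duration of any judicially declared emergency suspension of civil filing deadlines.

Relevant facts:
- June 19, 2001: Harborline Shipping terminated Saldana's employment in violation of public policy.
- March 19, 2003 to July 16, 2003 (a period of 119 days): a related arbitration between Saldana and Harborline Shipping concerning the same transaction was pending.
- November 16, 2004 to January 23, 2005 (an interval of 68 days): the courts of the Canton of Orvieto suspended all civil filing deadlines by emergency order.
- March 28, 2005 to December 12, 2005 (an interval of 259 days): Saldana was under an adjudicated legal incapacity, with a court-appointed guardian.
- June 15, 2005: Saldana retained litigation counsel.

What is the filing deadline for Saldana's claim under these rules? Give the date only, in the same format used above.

May 12, 2006

The claim accrued on June 19, 2001, when the wrongful act occurred.
The untolled deadline — 4 years after June 19, 2001 — is June 19, 2005.
The period was tolled for 68 days by the emergency suspension of filing deadlines (November 16, 2004 to January 23, 2005), pushing the deadline to August 26, 2005.
The period was tolled for 259 days by the plaintiff's legal incapacity (March 28, 2005 to December 12, 2005), pushing the deadline to May 12, 2006.
The pending related arbitration from March 19, 2003 to July 16, 2003 does not toll the period, because no stated rule makes a pending arbitration a tolling event.
Nothing else in the chronology tolls or restarts the period.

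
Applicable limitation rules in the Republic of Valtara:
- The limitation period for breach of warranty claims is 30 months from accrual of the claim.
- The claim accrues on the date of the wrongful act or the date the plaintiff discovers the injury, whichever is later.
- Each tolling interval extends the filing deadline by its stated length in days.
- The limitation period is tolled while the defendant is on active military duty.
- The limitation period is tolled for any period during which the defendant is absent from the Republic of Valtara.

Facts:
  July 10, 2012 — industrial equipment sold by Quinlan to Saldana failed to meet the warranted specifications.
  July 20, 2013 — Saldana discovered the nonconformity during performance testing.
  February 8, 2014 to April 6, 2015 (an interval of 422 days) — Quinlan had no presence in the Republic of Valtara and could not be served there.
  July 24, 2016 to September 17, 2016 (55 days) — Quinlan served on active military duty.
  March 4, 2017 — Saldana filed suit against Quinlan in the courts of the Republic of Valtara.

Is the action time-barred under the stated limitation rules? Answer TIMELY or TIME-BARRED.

Taking the later of the act (July 10, 2012) and discovery (July 20, 2013), the claim accrued on July 20, 2013.
Adding the 30 months base period to July 20, 2013 gives a deadline of January 20, 2016, before any tolling.
Because the defendant's absence from the jurisdiction ran from February 8, 2014 to April 6, 2015, the deadline is extended by 422 days to March 17, 2017.
The defendant's active military service from July 24, 2016 to September 17, 2016 tolled the period for 55 days, extending the deadline to May 11, 2017.
Saldana filed on March 4, 2017, before the May 11, 2017 deadline, so the action is timely.

TIMELY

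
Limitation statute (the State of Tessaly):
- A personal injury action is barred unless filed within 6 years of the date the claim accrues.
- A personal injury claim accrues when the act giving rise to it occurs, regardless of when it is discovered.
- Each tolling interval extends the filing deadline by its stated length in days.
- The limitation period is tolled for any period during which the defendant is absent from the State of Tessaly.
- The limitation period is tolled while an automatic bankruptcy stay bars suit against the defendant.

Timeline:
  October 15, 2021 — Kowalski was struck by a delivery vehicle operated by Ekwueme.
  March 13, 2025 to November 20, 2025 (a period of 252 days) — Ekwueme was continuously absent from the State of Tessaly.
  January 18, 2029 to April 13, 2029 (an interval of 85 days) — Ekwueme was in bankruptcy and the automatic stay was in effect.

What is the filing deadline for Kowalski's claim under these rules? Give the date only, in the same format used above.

The claim accrued on October 15, 2021, the date of the act.
6 years from October 15, 2021 is October 15, 2027.
The defendant's absence from the jurisdiction from March 13, 2025 to November 20, 2025 tolled the period for 252 days, extending the deadline to June 23, 2028.
By the time the automatic bankruptcy stay began on January 18, 2029, the limitation period had already expired on June 23, 2028; that interval cannot revive it.

June 23, 2028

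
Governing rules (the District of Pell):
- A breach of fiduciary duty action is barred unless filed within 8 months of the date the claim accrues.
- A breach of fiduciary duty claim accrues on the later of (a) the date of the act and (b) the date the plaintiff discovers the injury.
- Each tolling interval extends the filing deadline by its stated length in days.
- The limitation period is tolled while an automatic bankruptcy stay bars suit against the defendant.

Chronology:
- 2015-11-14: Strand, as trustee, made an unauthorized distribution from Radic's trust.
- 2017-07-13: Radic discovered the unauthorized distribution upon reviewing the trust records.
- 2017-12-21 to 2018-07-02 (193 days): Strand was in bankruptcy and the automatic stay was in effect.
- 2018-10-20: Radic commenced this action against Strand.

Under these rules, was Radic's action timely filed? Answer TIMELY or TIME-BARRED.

TIME-BARRED

Taking the later of the act (2015-11-14) and discovery (2017-07-13), the claim accrued on 2017-07-13.
Adding the 8 months base period to 2017-07-13 gives a deadline of 2018-03-13, before any tolling.
The period was tolled for 193 days by the automatic bankruptcy stay (2017-12-21 to 2018-07-02), pushing the deadline to 2018-09-22.
Filing on 2018-10-20 missed the 2018-09-22 deadline — the action is time-barred.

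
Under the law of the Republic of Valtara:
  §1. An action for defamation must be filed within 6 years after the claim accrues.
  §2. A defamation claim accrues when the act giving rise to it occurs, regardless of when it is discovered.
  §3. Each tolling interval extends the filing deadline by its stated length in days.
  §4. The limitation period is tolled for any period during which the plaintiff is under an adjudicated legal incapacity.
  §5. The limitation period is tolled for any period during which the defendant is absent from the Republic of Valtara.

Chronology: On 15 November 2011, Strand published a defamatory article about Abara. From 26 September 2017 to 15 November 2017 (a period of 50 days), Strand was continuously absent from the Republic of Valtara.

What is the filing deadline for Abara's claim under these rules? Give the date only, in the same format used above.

The claim accrued on 15 November 2011, when the wrongful act occurred.
The untolled deadline — 6 years after 15 November 2011 — is 15 November 2017.
Because the defendant's absence from the jurisdiction ran from 26 September 2017 to 15 November 2017, the deadline is extended by 50 days to 4 January 2018.

4 January 2018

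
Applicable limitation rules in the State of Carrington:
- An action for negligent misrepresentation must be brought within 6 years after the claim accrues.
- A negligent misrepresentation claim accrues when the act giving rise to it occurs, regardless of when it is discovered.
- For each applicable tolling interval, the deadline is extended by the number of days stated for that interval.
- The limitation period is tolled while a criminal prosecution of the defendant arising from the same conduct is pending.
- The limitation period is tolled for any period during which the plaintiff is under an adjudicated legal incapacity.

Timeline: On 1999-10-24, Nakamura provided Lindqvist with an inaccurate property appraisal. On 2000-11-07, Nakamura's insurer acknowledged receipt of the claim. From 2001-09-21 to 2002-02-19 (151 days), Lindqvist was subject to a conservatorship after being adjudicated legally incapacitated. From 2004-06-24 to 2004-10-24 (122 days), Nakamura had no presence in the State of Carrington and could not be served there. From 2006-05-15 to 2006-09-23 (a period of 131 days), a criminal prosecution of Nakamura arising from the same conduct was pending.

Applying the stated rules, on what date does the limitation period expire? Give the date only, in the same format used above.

The claim accrued on 1999-10-24, the date of the act.
Adding the 6 years base period to 1999-10-24 gives a deadline of 2005-10-24, before any tolling.
Because the plaintiff's legal incapacity ran from 2001-09-21 to 2002-02-19, the deadline is extended by 151 days to 2006-03-24.
The pending criminal prosecution starting 2006-05-15 came too late — the period had run on 2006-03-24 — and so does not extend the deadline.
Although the defendant's absence ran from 2004-06-24 to 2004-10-24, the stated rules do not make that a tolling event, so it is disregarded.
None of the other events listed affects the running of the period under the stated rules.

2006-03-24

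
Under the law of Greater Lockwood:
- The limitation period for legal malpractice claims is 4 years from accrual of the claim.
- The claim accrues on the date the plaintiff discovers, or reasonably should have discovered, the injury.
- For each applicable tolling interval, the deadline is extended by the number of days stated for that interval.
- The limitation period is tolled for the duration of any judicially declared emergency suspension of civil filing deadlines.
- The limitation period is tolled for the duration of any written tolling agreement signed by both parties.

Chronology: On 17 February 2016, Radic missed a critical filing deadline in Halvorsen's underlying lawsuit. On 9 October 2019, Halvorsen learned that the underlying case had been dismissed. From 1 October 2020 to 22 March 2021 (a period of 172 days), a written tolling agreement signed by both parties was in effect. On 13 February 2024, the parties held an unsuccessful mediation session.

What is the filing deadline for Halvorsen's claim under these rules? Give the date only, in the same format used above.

Accrual is tied to discovery, so the period began on 9 October 2019 rather than on 17 February 2016 when the act occurred.
The untolled deadline — 4 years after 9 October 2019 — is 9 October 2023.
The written tolling agreement from 1 October 2020 to 22 March 2021 tolled the period for 172 days, extending the deadline to 29 March 2024.
Nothing else in the chronology tolls or restarts the period.

29 March 2024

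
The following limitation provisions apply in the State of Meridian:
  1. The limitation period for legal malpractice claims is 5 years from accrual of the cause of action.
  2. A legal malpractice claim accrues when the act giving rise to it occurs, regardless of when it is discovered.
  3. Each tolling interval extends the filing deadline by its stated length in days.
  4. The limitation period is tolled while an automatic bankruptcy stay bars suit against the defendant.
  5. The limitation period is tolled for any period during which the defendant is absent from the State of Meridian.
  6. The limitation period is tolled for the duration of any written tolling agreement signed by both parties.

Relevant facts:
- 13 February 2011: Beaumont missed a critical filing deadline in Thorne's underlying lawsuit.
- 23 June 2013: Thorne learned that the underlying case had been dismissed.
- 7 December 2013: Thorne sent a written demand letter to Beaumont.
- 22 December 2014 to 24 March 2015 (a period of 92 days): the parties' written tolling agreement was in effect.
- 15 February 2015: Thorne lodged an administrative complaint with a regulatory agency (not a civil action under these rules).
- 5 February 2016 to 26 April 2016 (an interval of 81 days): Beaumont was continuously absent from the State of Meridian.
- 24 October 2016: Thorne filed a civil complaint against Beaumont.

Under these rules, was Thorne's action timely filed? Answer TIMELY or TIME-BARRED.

Because the rule ties accrual to occurrence, the claim accrued on 13 February 2011, not on the 23 June 2013 discovery date.
The untolled deadline — 5 years after 13 February 2011 — is 13 February 2016.
The written tolling agreement from 22 December 2014 to 24 March 2015 tolled the period for 92 days, extending the deadline to 15 May 2016.
Because the defendant's absence from the jurisdiction ran from 5 February 2016 to 26 April 2016, the deadline is extended by 81 days to 4 August 2016.
None of the other events listed affects the running of the period under the stated rules.
The 24 October 2016 filing falls after the 4 August 2016 deadline; the claim is time-barred.

TIME-BARRED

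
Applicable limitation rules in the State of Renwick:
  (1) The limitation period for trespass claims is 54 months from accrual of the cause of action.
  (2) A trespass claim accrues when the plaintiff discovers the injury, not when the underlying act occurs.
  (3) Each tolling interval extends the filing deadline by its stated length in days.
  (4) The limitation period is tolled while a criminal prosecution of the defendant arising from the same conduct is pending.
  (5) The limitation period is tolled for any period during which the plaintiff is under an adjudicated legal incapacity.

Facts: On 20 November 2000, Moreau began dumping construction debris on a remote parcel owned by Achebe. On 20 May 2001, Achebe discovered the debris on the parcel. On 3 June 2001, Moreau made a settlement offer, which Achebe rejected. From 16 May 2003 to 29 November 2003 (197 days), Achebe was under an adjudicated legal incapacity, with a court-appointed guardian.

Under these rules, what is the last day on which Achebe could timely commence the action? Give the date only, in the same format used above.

5 June 2006

Accrual is tied to discovery, so the period began on 20 May 2001 rather than on 20 November 2000 when the act occurred.
Adding the 54 months base period to 20 May 2001 gives a deadline of 20 November 2005, before any tolling.
Because the plaintiff's legal incapacity ran from 16 May 2003 to 29 November 2003, the deadline is extended by 197 days to 5 June 2006.
None of the other events listed affects the running of the period under the stated rules.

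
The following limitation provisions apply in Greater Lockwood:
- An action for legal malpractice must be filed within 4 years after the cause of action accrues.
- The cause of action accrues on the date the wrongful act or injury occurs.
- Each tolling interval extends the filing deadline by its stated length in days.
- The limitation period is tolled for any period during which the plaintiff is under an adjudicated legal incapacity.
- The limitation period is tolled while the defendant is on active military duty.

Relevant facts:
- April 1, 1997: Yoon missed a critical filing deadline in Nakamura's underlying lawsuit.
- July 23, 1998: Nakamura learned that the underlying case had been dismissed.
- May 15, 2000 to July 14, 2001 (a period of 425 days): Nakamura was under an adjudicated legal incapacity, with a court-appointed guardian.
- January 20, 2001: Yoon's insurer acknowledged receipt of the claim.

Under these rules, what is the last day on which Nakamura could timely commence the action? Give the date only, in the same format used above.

Because the rule ties accrual to occurrence, the claim accrued on April 1, 1997, not on the July 23, 1998 discovery date.
Adding the 4 years base period to April 1, 1997 gives a deadline of April 1, 2001, before any tolling.
Because the plaintiff's legal incapacity ran from May 15, 2000 to July 14, 2001, the deadline is extended by 425 days to May 31, 2002.
None of the other events listed affects the running of the period under the stated rules.

May 31, 2002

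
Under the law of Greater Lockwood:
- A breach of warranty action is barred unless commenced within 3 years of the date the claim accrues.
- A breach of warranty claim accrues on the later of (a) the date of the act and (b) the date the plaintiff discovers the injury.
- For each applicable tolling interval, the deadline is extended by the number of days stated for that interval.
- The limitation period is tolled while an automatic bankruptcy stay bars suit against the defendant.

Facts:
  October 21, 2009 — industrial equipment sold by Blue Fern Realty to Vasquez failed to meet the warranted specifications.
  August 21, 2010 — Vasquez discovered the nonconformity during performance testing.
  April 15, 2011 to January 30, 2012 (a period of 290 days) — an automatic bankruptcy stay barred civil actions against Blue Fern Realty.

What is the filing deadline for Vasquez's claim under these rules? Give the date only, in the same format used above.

June 7, 2014

Because discovery on August 21, 2010 post-dates the October 21, 2009 act, accrual under the later-of rule falls on August 21, 2010.
3 years from August 21, 2010 is August 21, 2013.
The automatic bankruptcy stay from April 15, 2011 to January 30, 2012 tolled the period for 290 days, extending the deadline to June 7, 2014.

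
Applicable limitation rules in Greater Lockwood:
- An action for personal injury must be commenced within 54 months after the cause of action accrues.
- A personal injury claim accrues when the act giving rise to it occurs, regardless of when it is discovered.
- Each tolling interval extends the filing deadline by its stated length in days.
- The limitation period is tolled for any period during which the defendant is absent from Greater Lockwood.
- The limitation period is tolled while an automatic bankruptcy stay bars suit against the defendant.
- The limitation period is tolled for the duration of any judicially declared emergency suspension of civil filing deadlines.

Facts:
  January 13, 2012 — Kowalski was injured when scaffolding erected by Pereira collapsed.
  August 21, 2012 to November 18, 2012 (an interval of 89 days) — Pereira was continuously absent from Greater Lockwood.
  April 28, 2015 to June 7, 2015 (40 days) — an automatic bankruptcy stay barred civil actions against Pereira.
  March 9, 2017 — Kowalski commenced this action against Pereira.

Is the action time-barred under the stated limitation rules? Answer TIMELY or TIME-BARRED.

The cause of action accrued on January 13, 2012, the date of the act.
54 months from January 13, 2012 is July 13, 2016.
The period was tolled for 89 days by the defendant's absence from the jurisdiction (August 21, 2012 to November 18, 2012), pushing the deadline to October 10, 2016.
Because the automatic bankruptcy stay ran from April 28, 2015 to June 7, 2015, the deadline is extended by 40 days to November 19, 2016.
Filing on March 9, 2017 missed the November 19, 2016 deadline — the action is time-barred.

TIME-BARRED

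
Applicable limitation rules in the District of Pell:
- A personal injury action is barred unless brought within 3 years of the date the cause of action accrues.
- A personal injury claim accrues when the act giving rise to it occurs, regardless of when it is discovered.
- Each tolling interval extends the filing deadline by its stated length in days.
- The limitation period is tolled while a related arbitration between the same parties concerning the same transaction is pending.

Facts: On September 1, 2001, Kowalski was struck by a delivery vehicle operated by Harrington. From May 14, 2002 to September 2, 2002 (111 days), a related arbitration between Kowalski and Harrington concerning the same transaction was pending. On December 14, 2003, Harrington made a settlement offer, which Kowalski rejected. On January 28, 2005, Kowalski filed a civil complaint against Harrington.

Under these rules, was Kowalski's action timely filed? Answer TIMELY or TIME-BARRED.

The limitation period began to run on September 1, 2001.
Adding the 3 years base period to September 1, 2001 gives a deadline of September 1, 2004, before any tolling.
The period was tolled for 111 days by the pending related arbitration (May 14, 2002 to September 2, 2002), pushing the deadline to December 21, 2004.
The other events in the timeline have no effect on the limitation period under the stated rules.
Filing on January 28, 2005 missed the December 21, 2004 deadline — the action is time-barred.

TIME-BARRED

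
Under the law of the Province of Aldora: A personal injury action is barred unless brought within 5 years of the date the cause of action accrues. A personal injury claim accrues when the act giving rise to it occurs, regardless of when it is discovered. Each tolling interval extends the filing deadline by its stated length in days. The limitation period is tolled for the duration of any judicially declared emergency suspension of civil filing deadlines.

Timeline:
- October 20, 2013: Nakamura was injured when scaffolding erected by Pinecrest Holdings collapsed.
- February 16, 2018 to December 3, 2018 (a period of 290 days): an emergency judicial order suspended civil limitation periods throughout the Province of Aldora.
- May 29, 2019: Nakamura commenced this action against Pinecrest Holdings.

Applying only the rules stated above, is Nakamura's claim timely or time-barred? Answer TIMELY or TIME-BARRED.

The cause of action accrued on October 20, 2013, the date of the act.
5 years from October 20, 2013 is October 20, 2018.
Because the emergency suspension of filing deadlines ran from February 16, 2018 to December 3, 2018, the deadline is extended by 290 days to August 6, 2019.
Nakamura filed on May 29, 2019, before the August 6, 2019 deadline, so the action is timely.

TIMELY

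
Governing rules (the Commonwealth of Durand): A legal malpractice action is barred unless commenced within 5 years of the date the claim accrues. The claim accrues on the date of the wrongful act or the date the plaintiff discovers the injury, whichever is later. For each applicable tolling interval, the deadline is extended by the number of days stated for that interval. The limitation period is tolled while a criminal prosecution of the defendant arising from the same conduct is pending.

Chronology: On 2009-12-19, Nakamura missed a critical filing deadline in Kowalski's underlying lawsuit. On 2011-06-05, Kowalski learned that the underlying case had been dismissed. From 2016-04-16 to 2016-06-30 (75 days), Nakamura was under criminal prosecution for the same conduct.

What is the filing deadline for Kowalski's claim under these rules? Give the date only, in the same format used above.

2016-08-19

Because discovery on 2011-06-05 post-dates the 2009-12-19 act, accrual under the later-of rule falls on 2011-06-05.
The untolled deadline — 5 years after 2011-06-05 — is 2016-06-05.
The period was tolled for 75 days by the pending criminal prosecution (2016-04-16 to 2016-06-30), pushing the deadline to 2016-08-19.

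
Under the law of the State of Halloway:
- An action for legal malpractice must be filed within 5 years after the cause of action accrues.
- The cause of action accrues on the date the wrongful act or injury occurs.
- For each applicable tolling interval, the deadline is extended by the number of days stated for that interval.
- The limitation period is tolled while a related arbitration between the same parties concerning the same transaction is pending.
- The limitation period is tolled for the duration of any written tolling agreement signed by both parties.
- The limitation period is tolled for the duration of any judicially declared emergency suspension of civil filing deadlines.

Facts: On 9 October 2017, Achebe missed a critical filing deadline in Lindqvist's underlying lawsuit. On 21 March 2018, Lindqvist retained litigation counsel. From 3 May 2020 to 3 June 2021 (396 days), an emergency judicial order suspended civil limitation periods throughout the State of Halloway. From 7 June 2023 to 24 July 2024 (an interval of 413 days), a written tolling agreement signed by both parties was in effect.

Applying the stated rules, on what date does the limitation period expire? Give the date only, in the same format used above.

The claim accrued on 9 October 2017, when the wrongful act occurred.
5 years from 9 October 2017 is 9 October 2022.
The emergency suspension of filing deadlines from 3 May 2020 to 3 June 2021 tolled the period for 396 days, extending the deadline to 9 November 2023.
Because the written tolling agreement ran from 7 June 2023 to 24 July 2024, the deadline is extended by 413 days to 26 December 2024.
Nothing else in the chronology tolls or restarts the period.

26 December 2024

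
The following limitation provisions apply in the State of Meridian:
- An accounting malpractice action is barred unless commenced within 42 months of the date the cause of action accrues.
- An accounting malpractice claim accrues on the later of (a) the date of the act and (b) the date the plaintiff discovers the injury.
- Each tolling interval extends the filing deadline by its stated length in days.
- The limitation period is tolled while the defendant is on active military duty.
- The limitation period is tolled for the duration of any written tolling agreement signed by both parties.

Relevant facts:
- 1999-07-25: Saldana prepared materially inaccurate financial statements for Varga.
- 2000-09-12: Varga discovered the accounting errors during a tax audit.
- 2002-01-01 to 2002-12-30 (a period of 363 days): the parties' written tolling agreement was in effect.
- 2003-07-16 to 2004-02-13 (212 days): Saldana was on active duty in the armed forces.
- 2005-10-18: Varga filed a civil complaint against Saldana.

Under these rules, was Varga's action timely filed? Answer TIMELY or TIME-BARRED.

Because discovery on 2000-09-12 post-dates the 1999-07-25 act, accrual under the later-of rule falls on 2000-09-12.
Adding the 42 months base period to 2000-09-12 gives a deadline of 2004-03-12, before any tolling.
The period was tolled for 363 days by the written tolling agreement (2002-01-01 to 2002-12-30), pushing the deadline to 2005-03-10.
The period was tolled for 212 days by the defendant's active military service (2003-07-16 to 2004-02-13), pushing the deadline to 2005-10-08.
Varga filed on 2005-10-18, after the 2005-10-08 deadline, so the action is time-barred.

TIME-BARRED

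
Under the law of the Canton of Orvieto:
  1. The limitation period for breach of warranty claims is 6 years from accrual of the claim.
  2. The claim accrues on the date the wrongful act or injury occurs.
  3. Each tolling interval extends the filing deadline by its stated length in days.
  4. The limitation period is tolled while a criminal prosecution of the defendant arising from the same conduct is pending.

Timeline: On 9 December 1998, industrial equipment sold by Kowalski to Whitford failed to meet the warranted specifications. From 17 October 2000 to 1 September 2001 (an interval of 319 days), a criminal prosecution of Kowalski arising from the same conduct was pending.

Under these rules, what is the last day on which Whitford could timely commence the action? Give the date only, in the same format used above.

24 October 2005

The limitation period began to run on 9 December 1998.
The untolled deadline — 6 years after 9 December 1998 — is 9 December 2004.
Because the pending criminal prosecution ran from 17 October 2000 to 1 September 2001, the deadline is extended by 319 days to 24 October 2005.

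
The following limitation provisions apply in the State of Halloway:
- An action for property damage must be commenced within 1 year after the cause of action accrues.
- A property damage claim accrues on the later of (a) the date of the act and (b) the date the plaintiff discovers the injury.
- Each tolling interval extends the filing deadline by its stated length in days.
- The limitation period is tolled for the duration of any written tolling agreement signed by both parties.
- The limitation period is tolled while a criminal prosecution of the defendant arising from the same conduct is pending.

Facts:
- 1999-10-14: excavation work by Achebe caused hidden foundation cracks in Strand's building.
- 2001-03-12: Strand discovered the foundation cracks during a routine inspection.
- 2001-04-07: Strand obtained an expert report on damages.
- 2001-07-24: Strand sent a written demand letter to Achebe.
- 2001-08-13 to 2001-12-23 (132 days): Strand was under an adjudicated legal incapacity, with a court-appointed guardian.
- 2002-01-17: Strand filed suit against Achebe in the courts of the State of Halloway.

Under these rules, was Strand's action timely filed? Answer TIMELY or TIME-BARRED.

TIMELY

Because discovery on 2001-03-12 post-dates the 1999-10-14 act, accrual under the later-of rule falls on 2001-03-12.
Adding the 1 year base period to 2001-03-12 gives a deadline of 2002-03-12, before any tolling.
Although the plaintiff's incapacity ran from 2001-08-13 to 2001-12-23, the stated rules do not make that a tolling event, so it is disregarded.
None of the other events listed affects the running of the period under the stated rules.
Filing on 2002-01-17 beat the 2002-03-12 deadline — the action is timely.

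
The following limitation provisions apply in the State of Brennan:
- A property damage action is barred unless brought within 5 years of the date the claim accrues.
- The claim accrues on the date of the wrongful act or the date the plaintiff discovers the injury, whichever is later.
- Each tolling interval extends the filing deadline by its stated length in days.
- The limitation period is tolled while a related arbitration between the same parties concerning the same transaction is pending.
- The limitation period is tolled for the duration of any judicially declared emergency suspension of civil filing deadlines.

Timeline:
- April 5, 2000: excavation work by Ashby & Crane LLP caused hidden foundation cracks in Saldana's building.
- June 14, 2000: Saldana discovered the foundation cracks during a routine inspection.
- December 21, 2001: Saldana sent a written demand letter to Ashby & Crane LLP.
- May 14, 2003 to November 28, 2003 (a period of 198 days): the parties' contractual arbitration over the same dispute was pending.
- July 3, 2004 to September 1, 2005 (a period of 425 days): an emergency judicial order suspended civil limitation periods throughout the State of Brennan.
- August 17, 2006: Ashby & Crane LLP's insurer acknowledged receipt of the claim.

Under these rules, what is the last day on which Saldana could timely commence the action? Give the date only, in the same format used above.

The claim accrued on June 14, 2000 — the later of the April 5, 2000 act and the June 14, 2000 discovery.
The untolled deadline — 5 years after June 14, 2000 — is June 14, 2005.
The period was tolled for 198 days by the pending related arbitration (May 14, 2003 to November 28, 2003), pushing the deadline to December 29, 2005.
The period was tolled for 425 days by the emergency suspension of filing deadlines (July 3, 2004 to September 1, 2005), pushing the deadline to February 27, 2007.
None of the other events listed affects the running of the period under the stated rules.

February 27, 2007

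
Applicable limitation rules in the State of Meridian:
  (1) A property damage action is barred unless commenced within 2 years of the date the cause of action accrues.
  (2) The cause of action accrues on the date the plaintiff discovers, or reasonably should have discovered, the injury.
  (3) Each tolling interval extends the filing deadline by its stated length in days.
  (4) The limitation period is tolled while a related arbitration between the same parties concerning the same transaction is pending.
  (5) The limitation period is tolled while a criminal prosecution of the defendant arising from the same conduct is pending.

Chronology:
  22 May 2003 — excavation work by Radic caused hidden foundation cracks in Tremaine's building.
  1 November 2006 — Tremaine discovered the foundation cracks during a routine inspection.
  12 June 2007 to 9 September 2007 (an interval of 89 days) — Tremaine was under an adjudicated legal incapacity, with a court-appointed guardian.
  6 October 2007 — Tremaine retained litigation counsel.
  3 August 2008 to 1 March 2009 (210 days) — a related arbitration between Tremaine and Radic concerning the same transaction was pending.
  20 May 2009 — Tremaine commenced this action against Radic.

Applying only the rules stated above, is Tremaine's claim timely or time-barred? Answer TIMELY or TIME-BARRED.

Under the discovery rule, the claim accrued on 1 November 2006, when Tremaine discovered the injury — not on the 22 May 2003 date of the underlying act.
Adding the 2 years base period to 1 November 2006 gives a deadline of 1 November 2008, before any tolling.
The period was tolled for 210 days by the pending related arbitration (3 August 2008 to 1 March 2009), pushing the deadline to 30 May 2009.
No stated provision tolls the period for the plaintiff's incapacity, so the interval from 12 June 2007 to 9 September 2007 has no effect on the deadline.
Nothing else in the chronology tolls or restarts the period.
Filing on 20 May 2009 beat the 30 May 2009 deadline — the action is timely.

TIMELY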